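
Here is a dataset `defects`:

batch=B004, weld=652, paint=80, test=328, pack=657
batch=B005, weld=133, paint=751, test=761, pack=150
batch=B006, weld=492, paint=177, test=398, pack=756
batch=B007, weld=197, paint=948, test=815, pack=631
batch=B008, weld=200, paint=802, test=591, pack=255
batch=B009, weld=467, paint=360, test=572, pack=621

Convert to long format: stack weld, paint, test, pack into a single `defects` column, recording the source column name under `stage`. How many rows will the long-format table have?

6 batch values × 4 melted columns = 24 rows.

24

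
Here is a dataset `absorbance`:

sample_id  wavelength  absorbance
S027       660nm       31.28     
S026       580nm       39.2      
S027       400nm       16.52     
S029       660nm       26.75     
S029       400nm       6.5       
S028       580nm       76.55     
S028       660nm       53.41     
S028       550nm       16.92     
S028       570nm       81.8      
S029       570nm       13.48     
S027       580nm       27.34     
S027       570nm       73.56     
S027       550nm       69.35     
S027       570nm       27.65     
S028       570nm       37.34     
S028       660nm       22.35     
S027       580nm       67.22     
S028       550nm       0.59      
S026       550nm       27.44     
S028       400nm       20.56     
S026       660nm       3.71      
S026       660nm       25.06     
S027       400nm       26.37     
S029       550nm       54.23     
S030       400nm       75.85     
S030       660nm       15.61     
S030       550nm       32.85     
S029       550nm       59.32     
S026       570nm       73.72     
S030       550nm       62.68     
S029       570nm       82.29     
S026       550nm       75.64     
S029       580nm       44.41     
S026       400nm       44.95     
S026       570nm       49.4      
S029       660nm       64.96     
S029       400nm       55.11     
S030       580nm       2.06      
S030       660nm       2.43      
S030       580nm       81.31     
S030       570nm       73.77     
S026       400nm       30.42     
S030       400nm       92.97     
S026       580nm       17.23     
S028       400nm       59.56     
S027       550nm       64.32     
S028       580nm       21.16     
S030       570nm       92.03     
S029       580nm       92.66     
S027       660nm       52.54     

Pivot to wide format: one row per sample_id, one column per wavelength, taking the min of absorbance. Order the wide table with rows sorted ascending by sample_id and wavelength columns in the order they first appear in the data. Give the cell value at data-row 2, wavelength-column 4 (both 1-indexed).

64.32

With rows sorted ascending by sample_id, row 2 is sample_id=S027. wavelength columns in first-appearance order: 660nm, 580nm, 400nm, 550nm, 570nm; column 4 is 550nm.
Long rows with sample_id=S027, wavelength=550nm: min(69.35, 64.32) = 64.32.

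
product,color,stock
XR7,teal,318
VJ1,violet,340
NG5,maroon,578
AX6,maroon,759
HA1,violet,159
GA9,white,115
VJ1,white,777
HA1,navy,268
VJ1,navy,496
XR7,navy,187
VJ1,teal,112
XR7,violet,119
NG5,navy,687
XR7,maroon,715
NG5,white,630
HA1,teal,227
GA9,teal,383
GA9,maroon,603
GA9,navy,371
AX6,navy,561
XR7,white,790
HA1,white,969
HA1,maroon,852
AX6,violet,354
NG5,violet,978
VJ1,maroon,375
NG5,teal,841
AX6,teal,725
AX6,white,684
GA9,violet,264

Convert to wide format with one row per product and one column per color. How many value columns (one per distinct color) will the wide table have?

5 distinct color values: teal, maroon, white, violet, navy.

5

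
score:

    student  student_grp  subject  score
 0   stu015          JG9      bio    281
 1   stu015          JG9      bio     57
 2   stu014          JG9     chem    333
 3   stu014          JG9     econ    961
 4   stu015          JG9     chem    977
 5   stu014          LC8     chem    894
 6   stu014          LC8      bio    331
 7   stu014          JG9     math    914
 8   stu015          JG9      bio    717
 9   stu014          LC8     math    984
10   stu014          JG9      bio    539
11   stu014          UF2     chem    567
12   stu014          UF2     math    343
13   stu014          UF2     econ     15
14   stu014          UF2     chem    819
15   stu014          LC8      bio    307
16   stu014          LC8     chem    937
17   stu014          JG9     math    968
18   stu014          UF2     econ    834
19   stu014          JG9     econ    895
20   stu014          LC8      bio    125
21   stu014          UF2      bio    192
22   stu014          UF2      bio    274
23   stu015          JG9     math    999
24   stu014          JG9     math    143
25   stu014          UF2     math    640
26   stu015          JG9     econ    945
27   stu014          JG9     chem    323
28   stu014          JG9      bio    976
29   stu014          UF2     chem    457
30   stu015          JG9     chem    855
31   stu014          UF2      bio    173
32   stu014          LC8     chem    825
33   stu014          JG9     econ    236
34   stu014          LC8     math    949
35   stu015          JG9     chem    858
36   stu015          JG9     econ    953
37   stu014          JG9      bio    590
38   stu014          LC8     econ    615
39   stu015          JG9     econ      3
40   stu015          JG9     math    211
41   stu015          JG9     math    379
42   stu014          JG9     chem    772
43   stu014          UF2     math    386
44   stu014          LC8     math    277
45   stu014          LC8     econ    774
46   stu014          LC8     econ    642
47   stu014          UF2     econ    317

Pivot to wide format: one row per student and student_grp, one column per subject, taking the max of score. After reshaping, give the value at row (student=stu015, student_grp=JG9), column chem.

Rows with student=stu015, student_grp=JG9 and subject=chem: score values are 977, 855, 858.
max(977, 855, 858) = 977.

977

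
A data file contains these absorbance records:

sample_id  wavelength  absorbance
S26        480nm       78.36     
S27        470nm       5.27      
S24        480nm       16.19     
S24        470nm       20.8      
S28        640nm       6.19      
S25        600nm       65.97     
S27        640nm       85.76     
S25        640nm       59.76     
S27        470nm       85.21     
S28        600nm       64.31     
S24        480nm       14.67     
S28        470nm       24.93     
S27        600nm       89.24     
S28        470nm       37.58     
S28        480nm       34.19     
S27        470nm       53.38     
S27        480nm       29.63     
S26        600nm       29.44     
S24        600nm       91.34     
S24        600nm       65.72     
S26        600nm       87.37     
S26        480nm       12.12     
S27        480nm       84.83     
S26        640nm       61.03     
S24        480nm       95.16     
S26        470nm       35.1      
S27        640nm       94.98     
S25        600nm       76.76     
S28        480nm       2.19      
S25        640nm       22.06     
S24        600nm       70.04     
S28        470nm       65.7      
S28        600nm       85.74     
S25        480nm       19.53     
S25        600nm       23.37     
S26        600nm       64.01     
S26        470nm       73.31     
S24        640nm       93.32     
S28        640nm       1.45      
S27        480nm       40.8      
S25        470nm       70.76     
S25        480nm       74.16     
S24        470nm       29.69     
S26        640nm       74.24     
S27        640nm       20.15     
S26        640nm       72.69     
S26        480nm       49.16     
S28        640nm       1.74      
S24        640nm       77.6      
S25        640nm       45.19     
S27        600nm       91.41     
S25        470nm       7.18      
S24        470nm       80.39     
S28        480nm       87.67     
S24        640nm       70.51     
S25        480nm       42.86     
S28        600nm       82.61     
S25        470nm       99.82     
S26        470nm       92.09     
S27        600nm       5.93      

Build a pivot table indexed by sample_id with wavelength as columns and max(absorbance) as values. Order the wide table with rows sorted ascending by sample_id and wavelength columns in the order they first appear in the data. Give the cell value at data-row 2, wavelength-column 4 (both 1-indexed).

76.76

With rows sorted ascending by sample_id, row 2 is sample_id=S25. wavelength columns in first-appearance order: 480nm, 470nm, 640nm, 600nm; column 4 is 600nm.
Long rows with sample_id=S25, wavelength=600nm: max(65.97, 76.76, 23.37) = 76.76.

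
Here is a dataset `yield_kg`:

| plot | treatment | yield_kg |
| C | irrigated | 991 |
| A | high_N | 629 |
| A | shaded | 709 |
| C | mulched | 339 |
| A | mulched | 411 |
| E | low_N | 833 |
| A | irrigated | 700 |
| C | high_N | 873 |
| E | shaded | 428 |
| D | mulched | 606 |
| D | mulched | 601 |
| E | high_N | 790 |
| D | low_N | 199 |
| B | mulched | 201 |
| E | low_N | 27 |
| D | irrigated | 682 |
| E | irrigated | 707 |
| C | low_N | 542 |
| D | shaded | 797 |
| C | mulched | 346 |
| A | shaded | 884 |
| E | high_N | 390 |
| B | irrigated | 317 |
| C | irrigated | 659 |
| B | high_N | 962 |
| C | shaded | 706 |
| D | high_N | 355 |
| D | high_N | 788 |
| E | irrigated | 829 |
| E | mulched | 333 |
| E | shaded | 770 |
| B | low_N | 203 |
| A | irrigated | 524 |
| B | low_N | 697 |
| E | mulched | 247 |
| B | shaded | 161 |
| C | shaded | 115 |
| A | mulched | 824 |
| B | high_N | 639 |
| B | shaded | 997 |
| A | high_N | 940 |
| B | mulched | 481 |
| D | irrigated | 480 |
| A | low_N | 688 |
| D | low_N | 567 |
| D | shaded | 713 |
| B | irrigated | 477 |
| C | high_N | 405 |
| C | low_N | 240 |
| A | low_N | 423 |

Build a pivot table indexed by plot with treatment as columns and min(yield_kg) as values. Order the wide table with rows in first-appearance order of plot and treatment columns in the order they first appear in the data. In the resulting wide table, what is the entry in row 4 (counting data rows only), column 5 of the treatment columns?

199

With rows in first-appearance order of plot, row 4 is plot=D. treatment columns in first-appearance order: irrigated, high_N, shaded, mulched, low_N; column 5 is low_N.
Long rows with plot=D, treatment=low_N: min(199, 567) = 199.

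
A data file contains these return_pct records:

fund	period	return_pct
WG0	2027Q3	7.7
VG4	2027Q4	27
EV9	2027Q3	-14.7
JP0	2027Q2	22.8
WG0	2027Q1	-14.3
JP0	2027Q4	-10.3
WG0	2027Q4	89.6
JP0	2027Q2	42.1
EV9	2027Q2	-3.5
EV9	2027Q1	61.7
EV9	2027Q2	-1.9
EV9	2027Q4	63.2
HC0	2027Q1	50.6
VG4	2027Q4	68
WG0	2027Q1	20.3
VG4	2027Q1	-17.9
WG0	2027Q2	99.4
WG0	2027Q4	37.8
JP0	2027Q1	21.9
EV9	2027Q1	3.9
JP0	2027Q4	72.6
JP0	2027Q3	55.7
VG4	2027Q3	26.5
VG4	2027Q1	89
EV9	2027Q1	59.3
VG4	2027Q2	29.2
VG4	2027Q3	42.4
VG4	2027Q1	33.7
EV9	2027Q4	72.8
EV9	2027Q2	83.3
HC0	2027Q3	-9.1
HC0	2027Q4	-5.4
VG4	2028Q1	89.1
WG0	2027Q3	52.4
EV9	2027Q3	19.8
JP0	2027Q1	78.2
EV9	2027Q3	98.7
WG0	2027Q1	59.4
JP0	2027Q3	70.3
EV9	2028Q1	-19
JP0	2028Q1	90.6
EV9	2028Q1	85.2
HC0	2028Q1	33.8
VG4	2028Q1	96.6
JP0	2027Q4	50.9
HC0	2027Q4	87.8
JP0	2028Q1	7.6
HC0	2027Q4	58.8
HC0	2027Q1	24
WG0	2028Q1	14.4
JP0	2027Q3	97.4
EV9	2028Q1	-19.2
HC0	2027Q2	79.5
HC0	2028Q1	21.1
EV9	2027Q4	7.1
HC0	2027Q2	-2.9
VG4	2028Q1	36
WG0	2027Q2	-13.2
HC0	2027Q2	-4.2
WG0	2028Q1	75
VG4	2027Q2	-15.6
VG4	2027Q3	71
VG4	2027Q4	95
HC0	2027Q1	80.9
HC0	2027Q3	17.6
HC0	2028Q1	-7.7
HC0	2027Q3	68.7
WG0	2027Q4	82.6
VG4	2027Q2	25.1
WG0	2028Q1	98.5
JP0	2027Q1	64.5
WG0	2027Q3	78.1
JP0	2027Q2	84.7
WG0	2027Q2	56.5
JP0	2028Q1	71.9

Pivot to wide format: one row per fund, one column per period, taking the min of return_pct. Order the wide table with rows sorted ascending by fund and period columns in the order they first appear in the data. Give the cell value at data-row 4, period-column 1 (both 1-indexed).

26.5

With rows sorted ascending by fund, row 4 is fund=VG4. period columns in first-appearance order: 2027Q3, 2027Q4, 2027Q2, 2027Q1, 2028Q1; column 1 is 2027Q3.
Long rows with fund=VG4, period=2027Q3: min(26.5, 42.4, 71) = 26.5.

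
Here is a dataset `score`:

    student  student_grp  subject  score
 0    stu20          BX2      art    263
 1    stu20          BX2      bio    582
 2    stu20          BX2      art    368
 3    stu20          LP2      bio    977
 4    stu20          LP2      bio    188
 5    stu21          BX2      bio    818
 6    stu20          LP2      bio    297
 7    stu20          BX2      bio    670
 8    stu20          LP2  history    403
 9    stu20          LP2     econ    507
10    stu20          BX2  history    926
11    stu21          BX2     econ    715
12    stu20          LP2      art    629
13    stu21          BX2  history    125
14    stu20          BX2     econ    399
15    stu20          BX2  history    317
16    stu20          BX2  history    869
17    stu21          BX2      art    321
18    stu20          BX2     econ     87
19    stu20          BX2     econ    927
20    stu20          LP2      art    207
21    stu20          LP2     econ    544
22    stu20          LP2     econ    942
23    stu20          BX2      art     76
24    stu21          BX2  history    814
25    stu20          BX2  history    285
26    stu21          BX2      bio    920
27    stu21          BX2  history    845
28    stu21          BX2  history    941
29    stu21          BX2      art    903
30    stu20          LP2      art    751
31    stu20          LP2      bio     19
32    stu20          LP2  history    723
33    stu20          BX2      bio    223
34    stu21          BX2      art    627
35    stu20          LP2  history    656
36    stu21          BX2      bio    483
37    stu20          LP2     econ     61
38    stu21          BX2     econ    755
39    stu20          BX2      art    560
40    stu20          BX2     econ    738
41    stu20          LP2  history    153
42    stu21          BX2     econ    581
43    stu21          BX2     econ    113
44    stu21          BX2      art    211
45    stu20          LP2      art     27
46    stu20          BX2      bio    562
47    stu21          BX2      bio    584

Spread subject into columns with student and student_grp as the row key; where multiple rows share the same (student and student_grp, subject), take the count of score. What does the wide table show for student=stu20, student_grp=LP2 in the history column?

4

Rows with student=stu20, student_grp=LP2 and subject=history: score values are 403, 723, 656, 153.
4 rows match — count = 4.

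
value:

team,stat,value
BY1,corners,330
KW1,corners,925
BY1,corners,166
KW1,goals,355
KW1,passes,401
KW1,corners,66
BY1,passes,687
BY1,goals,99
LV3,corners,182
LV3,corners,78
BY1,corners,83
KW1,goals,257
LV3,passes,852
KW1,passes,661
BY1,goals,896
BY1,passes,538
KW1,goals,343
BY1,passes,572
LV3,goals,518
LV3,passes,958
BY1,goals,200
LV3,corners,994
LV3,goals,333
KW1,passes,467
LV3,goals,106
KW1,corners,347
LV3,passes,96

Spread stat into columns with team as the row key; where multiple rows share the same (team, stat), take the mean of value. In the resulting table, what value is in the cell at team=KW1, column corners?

446

Rows with team=KW1 and stat=corners: value values are 925, 66, 347.
(925 + 66 + 347) / 3 = 446.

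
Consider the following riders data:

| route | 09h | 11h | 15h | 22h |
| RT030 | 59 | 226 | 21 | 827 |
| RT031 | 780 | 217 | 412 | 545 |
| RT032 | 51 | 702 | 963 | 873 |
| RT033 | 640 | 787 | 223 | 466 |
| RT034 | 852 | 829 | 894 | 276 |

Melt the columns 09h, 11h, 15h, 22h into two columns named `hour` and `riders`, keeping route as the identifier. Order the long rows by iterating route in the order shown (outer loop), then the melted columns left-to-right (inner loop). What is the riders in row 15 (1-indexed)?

20 rows total (5 × 4). Row 15: index ⌊(15-1)/4⌋ = 3 into route → RT033; (15-1) mod 4 = 2 into the melted columns → 15h.
So row 15 is (RT033, 15h, 223); riders = 223.

223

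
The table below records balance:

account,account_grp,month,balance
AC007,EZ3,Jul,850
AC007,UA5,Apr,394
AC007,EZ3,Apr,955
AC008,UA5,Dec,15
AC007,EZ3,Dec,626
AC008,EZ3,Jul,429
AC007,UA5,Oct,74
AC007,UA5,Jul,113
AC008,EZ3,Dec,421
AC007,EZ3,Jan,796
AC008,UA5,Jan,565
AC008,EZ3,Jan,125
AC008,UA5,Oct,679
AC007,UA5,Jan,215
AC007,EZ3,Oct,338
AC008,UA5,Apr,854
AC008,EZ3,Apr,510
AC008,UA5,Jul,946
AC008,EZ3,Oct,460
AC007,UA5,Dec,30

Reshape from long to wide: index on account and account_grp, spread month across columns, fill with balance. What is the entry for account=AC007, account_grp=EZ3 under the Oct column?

338

Wide layout: rows indexed by account and account_grp, columns are the 5 distinct month values (Jul, Apr, Dec, Oct, Jan).
Cell (account=AC007, account_grp=EZ3, month=Oct) draws from the long row where account=AC007, account_grp=EZ3 and month=Oct, which has balance=338.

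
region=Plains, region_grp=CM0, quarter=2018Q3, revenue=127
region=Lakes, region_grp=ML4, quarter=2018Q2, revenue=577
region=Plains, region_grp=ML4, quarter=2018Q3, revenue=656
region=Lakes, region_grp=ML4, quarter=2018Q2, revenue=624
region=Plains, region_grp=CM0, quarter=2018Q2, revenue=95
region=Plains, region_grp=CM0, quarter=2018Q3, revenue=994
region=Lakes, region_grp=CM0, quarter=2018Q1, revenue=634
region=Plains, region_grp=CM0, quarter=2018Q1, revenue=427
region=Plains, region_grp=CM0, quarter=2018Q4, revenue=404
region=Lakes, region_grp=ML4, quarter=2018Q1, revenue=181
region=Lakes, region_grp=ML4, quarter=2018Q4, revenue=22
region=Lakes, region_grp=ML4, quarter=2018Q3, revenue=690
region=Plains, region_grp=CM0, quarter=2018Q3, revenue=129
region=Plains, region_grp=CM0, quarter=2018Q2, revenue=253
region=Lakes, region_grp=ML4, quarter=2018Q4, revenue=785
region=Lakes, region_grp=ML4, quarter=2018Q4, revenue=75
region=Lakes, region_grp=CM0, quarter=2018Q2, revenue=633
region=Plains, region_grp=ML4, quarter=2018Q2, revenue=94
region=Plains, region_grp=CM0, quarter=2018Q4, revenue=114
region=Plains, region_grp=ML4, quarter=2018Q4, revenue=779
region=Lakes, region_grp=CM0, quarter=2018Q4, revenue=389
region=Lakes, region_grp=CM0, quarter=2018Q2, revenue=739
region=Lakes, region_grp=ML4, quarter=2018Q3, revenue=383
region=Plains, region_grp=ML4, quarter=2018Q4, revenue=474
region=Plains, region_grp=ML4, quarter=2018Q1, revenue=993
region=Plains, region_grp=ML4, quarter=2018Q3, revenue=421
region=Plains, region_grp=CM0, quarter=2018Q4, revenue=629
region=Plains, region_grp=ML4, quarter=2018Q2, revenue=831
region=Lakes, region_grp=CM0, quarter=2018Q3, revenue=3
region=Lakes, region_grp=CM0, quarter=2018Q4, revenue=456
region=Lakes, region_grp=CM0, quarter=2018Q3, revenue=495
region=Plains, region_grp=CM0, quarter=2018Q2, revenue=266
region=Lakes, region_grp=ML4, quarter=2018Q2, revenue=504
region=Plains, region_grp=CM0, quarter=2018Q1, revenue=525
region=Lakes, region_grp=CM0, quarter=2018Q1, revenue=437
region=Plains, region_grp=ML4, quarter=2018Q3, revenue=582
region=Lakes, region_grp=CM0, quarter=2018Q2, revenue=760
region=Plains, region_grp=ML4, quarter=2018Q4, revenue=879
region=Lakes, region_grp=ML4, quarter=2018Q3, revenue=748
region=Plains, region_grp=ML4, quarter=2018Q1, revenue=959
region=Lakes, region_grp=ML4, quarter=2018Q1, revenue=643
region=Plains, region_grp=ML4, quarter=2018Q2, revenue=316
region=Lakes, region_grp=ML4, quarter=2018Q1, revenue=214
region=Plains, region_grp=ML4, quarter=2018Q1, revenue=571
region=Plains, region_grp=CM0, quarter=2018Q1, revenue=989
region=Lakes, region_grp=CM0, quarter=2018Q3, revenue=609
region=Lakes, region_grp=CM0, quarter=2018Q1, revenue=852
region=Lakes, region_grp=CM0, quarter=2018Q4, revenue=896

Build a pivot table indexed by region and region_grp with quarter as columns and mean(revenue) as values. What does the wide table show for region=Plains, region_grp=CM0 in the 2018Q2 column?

Rows with region=Plains, region_grp=CM0 and quarter=2018Q2: revenue values are 95, 253, 266.
(95 + 253 + 266) / 3 = 204.67.

204.67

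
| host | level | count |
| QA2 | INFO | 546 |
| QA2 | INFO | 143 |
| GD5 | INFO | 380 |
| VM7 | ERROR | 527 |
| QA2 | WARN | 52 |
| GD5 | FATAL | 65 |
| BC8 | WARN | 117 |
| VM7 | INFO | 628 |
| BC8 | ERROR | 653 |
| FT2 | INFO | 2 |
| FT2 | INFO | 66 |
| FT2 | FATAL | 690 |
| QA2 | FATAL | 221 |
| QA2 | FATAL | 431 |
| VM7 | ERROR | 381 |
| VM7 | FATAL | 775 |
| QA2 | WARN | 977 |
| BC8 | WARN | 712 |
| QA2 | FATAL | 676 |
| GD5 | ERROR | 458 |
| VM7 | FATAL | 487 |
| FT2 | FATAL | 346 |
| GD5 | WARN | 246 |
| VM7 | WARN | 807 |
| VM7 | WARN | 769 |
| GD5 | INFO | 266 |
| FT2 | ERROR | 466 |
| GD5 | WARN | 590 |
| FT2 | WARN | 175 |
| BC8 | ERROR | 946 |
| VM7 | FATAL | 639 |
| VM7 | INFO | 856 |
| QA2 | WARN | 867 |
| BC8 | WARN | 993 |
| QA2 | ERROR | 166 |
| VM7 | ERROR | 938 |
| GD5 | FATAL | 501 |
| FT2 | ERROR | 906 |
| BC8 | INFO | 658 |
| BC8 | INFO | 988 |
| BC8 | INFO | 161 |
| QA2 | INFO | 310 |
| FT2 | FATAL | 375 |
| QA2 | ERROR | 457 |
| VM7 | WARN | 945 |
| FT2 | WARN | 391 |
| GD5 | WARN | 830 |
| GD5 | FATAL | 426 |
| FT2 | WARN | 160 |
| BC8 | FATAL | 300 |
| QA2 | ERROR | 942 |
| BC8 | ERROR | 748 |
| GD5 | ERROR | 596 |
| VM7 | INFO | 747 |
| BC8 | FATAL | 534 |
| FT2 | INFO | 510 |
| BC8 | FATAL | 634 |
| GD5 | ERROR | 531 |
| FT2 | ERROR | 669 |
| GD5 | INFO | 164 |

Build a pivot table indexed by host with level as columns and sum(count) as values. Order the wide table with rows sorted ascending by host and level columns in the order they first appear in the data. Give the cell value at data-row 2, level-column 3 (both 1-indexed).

With rows sorted ascending by host, row 2 is host=FT2. level columns in first-appearance order: INFO, ERROR, WARN, FATAL; column 3 is WARN.
Long rows with host=FT2, level=WARN: 175 + 391 + 160 = 726.

726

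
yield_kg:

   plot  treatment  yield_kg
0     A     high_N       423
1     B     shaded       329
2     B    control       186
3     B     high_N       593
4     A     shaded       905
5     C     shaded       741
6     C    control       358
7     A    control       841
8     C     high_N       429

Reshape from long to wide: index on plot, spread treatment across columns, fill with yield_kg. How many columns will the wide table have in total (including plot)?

4

1 column for plot plus 3 distinct treatment values → 4 columns.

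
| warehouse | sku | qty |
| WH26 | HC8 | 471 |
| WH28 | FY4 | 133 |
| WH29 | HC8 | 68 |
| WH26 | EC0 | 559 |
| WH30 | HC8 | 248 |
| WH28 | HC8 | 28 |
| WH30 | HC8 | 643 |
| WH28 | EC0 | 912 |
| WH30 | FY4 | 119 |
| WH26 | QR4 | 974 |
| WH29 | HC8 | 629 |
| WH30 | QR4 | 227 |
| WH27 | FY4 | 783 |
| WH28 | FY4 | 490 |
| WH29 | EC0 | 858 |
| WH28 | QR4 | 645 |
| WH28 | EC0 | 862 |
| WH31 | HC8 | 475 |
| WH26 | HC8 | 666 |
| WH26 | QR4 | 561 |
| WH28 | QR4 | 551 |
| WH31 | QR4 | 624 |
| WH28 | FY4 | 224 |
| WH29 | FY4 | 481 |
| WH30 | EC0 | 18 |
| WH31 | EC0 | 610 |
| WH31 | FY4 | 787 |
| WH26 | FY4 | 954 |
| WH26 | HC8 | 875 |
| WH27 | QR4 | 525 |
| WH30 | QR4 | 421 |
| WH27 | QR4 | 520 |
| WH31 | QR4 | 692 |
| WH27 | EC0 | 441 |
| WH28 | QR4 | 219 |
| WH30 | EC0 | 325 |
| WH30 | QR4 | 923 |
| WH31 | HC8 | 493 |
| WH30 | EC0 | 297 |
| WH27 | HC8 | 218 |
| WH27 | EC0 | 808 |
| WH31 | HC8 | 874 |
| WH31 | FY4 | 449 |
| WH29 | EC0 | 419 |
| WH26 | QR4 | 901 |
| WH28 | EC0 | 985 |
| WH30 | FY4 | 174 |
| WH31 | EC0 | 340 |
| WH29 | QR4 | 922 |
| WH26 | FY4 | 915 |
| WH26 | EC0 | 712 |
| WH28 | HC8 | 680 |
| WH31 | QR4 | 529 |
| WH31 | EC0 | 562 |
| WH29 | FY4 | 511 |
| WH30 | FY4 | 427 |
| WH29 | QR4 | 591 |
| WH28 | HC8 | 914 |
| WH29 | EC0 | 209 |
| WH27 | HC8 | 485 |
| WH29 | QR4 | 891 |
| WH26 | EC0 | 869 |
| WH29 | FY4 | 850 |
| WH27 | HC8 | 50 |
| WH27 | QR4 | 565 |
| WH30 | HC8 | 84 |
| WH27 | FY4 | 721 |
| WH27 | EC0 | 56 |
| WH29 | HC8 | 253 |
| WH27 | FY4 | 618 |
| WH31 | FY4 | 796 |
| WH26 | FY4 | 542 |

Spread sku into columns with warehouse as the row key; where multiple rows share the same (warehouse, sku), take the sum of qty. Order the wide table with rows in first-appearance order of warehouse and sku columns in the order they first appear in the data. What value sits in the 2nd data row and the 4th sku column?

1415

With rows in first-appearance order of warehouse, row 2 is warehouse=WH28. sku columns in first-appearance order: HC8, FY4, EC0, QR4; column 4 is QR4.
Long rows with warehouse=WH28, sku=QR4: 645 + 551 + 219 = 1415.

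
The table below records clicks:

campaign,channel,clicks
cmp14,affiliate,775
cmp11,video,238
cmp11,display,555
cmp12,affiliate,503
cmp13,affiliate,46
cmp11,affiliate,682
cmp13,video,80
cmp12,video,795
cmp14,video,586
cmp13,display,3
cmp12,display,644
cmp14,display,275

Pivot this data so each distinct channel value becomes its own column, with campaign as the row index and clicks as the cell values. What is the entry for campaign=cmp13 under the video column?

Wide layout: rows indexed by campaign, columns are the 3 distinct channel values (affiliate, video, display).
Cell (campaign=cmp13, channel=video) draws from the long row where campaign=cmp13 and channel=video, which has clicks=80.

80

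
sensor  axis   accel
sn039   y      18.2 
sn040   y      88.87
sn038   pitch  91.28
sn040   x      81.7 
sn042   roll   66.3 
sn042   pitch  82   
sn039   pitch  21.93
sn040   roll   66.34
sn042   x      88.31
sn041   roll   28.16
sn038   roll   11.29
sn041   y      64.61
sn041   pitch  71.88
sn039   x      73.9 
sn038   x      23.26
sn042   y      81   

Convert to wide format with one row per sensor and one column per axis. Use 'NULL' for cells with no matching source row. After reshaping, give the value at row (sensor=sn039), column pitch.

The long row with sensor=sn039, axis=pitch has accel=21.93.

21.93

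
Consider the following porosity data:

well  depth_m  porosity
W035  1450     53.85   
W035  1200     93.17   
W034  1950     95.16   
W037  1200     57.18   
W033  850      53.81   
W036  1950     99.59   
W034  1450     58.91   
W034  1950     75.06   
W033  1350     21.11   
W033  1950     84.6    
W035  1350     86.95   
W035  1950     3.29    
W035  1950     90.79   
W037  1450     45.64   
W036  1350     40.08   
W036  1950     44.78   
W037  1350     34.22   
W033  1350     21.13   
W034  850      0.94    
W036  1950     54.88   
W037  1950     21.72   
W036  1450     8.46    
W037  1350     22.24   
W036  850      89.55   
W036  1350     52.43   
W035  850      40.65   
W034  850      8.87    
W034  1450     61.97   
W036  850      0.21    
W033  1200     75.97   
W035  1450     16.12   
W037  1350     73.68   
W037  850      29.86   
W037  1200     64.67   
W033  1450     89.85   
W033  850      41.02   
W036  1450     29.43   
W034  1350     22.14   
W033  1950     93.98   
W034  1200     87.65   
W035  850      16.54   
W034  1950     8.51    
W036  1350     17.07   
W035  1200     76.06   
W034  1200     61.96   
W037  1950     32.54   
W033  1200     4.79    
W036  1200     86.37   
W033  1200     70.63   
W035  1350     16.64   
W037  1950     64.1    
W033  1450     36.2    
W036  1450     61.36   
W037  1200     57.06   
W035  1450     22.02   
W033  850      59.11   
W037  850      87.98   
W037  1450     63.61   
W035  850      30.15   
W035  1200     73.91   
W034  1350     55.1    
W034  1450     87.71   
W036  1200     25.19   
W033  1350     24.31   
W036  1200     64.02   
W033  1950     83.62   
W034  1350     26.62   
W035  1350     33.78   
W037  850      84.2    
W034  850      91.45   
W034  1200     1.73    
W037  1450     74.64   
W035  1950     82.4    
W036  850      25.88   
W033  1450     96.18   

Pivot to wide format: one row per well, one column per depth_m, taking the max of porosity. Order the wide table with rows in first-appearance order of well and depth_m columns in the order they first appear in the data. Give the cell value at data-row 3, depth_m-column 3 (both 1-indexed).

64.1

With rows in first-appearance order of well, row 3 is well=W037. depth_m columns in first-appearance order: 1450, 1200, 1950, 850, 1350; column 3 is 1950.
Long rows with well=W037, depth_m=1950: max(21.72, 32.54, 64.1) = 64.1.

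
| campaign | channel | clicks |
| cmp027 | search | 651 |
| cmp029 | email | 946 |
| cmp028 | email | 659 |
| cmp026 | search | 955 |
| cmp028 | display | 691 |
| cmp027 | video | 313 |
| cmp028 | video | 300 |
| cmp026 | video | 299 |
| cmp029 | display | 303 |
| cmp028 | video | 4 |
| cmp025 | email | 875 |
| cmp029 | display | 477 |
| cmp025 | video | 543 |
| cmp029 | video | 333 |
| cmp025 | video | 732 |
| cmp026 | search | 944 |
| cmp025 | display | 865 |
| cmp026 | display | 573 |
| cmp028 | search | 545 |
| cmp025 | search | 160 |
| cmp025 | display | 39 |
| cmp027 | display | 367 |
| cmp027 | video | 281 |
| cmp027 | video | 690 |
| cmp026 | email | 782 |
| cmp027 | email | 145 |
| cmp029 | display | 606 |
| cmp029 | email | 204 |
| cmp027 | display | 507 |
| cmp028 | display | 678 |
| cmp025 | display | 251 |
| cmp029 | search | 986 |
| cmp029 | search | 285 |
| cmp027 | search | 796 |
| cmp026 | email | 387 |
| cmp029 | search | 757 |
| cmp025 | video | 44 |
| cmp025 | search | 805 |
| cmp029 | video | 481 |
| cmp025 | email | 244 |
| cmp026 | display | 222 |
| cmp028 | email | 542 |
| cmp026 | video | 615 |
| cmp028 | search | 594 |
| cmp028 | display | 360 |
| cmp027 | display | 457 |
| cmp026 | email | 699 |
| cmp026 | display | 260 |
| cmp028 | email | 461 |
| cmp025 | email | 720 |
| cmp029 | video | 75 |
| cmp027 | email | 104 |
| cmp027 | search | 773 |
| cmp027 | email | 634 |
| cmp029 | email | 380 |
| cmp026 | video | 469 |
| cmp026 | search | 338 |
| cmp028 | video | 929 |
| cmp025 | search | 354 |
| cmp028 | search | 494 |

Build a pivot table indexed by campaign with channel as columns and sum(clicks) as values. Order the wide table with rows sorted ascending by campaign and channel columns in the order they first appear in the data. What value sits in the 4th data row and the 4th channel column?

With rows sorted ascending by campaign, row 4 is campaign=cmp028. channel columns in first-appearance order: search, email, display, video; column 4 is video.
Long rows with campaign=cmp028, channel=video: 300 + 4 + 929 = 1233.

1233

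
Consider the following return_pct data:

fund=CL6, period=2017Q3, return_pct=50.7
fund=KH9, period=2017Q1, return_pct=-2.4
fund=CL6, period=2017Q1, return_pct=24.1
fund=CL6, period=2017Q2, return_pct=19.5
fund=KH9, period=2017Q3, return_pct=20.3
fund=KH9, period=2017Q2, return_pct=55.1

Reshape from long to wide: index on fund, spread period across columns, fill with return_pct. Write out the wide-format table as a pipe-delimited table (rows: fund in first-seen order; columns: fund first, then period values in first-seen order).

Columns: fund plus the 3 distinct period values (2017Q3, 2017Q1, 2017Q2).
For example, row CL6 column 2017Q3 takes return_pct=50.7 from the long row (CL6, 2017Q3).

| fund | 2017Q3 | 2017Q1 | 2017Q2 |
| CL6 | 50.7 | 24.1 | 19.5 |
| KH9 | 20.3 | -2.4 | 55.1 |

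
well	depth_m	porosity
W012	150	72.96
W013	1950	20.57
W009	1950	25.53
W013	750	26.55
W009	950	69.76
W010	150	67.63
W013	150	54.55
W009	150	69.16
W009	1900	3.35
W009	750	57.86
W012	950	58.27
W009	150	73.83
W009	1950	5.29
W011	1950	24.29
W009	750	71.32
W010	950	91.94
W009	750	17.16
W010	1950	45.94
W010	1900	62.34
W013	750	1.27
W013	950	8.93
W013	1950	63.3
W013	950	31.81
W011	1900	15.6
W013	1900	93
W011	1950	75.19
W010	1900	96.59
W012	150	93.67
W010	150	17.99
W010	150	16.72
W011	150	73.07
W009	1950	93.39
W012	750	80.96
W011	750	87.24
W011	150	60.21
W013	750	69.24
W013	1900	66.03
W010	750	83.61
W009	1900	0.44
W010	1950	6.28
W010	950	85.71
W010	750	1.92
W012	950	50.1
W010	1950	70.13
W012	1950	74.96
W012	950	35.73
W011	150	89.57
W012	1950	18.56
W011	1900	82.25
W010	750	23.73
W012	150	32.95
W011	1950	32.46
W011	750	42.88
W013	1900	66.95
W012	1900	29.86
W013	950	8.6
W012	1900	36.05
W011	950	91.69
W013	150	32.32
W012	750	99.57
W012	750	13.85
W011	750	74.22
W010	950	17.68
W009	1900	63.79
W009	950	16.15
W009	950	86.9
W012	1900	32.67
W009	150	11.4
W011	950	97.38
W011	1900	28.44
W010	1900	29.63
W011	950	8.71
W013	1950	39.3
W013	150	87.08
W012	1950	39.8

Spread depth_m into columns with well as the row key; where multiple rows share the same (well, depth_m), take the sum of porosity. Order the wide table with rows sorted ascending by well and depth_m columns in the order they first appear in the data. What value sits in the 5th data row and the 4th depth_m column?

49.34

With rows sorted ascending by well, row 5 is well=W013. depth_m columns in first-appearance order: 150, 1950, 750, 950, 1900; column 4 is 950.
Long rows with well=W013, depth_m=950: 8.93 + 31.81 + 8.6 = 49.34.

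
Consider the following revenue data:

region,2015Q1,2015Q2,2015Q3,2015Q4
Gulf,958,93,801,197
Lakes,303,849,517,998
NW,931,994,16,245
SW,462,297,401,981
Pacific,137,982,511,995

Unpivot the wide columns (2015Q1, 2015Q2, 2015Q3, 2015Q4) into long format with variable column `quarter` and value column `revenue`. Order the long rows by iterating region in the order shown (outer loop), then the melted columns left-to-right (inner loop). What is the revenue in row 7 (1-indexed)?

517

20 rows total (5 × 4). Row 7: index ⌊(7-1)/4⌋ = 1 into region → Lakes; (7-1) mod 4 = 2 into the melted columns → 2015Q3.
So row 7 is (Lakes, 2015Q3, 517); revenue = 517.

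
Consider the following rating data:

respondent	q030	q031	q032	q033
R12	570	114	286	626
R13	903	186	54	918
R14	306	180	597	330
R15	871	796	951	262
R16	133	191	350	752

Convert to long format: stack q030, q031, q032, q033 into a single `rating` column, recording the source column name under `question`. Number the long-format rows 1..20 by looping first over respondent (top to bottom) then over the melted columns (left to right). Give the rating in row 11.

597

20 rows total (5 × 4). Row 11: index ⌊(11-1)/4⌋ = 2 into respondent → R14; (11-1) mod 4 = 2 into the melted columns → q032.
So row 11 is (R14, q032, 597); rating = 597.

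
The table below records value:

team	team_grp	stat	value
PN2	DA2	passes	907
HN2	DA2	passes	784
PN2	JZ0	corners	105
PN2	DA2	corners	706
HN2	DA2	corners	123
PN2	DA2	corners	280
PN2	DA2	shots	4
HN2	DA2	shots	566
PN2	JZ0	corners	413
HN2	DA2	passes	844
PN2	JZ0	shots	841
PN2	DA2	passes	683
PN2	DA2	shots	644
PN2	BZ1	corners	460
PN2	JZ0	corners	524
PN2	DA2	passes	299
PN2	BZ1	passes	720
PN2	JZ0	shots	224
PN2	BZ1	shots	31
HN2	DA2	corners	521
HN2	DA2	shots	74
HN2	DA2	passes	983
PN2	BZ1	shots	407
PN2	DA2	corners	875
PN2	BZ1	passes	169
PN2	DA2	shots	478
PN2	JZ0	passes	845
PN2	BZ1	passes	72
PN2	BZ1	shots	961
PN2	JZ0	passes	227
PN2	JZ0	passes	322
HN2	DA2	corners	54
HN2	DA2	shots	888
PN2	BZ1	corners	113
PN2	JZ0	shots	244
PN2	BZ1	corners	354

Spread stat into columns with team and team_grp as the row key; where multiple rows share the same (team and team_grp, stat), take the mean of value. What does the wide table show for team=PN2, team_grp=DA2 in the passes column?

Rows with team=PN2, team_grp=DA2 and stat=passes: value values are 907, 683, 299.
(907 + 683 + 299) / 3 = 629.67.

629.67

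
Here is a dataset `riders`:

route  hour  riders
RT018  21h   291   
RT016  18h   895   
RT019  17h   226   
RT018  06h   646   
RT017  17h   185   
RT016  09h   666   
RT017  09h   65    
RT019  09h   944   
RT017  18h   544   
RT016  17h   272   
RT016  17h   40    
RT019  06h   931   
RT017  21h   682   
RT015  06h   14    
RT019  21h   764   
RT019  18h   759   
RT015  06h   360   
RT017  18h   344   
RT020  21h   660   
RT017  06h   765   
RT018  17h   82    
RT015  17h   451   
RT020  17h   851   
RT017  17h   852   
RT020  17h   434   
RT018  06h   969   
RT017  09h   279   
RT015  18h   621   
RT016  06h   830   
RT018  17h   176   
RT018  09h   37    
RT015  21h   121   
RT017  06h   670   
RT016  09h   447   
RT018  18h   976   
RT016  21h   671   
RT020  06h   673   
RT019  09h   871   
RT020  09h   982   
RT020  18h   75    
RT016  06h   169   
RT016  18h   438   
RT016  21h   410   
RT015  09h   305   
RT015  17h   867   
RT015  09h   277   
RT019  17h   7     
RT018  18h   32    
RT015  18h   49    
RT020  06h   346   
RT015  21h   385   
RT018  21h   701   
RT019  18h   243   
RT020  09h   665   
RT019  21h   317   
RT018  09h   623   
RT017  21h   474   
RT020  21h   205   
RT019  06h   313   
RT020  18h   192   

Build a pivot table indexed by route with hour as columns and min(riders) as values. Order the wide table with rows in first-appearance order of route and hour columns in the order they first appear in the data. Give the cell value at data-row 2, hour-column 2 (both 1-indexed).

With rows in first-appearance order of route, row 2 is route=RT016. hour columns in first-appearance order: 21h, 18h, 17h, 06h, 09h; column 2 is 18h.
Long rows with route=RT016, hour=18h: min(895, 438) = 438.

438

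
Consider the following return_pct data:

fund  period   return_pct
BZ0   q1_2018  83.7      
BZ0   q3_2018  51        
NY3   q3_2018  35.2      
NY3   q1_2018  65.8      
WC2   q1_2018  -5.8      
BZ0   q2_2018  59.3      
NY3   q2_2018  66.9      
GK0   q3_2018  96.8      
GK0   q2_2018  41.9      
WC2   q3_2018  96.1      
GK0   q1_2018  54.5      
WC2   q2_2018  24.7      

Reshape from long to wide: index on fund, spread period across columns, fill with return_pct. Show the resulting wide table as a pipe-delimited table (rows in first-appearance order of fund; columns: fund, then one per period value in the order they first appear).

| fund | q1_2018 | q3_2018 | q2_2018 |
| BZ0 | 83.7 | 51 | 59.3 |
| NY3 | 65.8 | 35.2 | 66.9 |
| WC2 | -5.8 | 96.1 | 24.7 |
| GK0 | 54.5 | 96.8 | 41.9 |

Columns: fund plus the 3 distinct period values (q1_2018, q3_2018, q2_2018).
For example, row BZ0 column q1_2018 takes return_pct=83.7 from the long row (BZ0, q1_2018).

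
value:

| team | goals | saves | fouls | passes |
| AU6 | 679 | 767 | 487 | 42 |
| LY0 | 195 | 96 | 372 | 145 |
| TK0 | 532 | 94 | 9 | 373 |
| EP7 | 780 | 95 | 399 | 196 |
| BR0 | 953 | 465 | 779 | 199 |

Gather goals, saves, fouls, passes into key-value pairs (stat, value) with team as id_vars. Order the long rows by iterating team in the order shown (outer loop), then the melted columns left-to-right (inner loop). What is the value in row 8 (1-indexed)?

20 rows total (5 × 4). Row 8: index ⌊(8-1)/4⌋ = 1 into team → LY0; (8-1) mod 4 = 3 into the melted columns → passes.
So row 8 is (LY0, passes, 145); value = 145.

145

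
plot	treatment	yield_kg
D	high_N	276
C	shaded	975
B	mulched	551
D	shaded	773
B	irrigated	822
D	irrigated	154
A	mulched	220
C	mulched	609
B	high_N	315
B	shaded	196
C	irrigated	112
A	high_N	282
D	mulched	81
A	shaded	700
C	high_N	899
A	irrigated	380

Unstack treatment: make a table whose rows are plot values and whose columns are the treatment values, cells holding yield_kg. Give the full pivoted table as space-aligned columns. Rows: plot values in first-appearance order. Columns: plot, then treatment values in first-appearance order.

Columns: plot plus the 4 distinct treatment values (high_N, shaded, mulched, irrigated).
For example, row D column high_N takes yield_kg=276 from the long row (D, high_N).

plot  high_N  shaded  mulched  irrigated
D     276     773     81       154      
C     899     975     609      112      
B     315     196     551      822      
A     282     700     220      380      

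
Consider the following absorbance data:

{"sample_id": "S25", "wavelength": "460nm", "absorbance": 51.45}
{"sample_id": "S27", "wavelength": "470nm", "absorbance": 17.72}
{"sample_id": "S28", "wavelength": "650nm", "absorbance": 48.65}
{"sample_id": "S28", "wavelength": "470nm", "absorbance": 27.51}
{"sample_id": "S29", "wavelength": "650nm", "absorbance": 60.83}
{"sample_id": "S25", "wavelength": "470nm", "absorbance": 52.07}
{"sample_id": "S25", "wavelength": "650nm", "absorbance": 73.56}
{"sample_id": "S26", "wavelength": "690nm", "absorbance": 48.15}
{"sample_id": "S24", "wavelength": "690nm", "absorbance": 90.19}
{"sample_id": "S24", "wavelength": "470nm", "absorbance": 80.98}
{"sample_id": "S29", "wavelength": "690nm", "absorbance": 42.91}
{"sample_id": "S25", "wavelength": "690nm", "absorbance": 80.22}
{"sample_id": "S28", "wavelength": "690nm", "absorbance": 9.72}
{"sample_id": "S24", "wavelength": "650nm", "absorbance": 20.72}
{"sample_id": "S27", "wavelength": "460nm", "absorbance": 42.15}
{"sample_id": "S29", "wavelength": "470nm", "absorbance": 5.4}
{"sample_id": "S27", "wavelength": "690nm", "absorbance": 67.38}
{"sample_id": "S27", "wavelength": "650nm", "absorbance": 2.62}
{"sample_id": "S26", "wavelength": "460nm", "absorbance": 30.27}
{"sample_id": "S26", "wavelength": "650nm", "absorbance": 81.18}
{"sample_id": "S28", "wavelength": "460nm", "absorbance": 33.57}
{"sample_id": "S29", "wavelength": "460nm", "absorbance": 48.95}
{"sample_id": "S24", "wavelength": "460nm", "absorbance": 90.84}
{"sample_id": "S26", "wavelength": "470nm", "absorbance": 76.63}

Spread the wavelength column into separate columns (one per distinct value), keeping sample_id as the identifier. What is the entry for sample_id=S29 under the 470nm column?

5.4

Wide layout: rows indexed by sample_id, columns are the 4 distinct wavelength values (460nm, 470nm, 650nm, 690nm).
Cell (sample_id=S29, wavelength=470nm) draws from the long row where sample_id=S29 and wavelength=470nm, which has absorbance=5.4.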